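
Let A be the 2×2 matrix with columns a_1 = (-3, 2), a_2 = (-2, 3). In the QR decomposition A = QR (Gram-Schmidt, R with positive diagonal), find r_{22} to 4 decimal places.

a_1 = (-3, 2); ‖a_1‖ = 3.6056, so e_1 = (-0.8321, 0.5547).
e_1·a_2 = (-0.8321)·(-2) + 0.5547·3 = 3.3282.
u_2 = a_2 − 3.3282·e_1 = (0.7692, 1.1538).
r_{22} = ‖u_2‖ = 1.3868.

r_{22} = 1.3868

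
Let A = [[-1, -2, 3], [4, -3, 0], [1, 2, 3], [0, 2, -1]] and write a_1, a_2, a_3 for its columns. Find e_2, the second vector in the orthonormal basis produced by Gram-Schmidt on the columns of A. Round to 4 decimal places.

e_2 = (-0.5853, -0.2926, 0.5853, 0.4789)

a_1 = (-1, 4, 1, 0); ‖a_1‖ = 4.2426, so e_1 = (-0.2357, 0.9428, 0.2357, 0.0000).
e_1·a_2 = (-0.2357)·(-2) + 0.9428·(-3) + 0.2357·2 + 0.0000·2 = -1.8856.
u_2 = a_2 + 1.8856·e_1 = (-2.4444, -1.2222, 2.4444, 2.0000).
‖u_2‖ = 4.1767, so e_2 = (-0.5853, -0.2926, 0.5853, 0.4789).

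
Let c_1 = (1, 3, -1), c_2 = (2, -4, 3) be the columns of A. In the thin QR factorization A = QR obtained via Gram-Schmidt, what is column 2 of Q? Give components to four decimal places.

e_1 = c_1/‖c_1‖ = (1, 3, -1)/3.3166 = (0.3015, 0.9045, -0.3015).
r_{12} = e_1·c_2 = -3.9196.
u_2 = c_2 + 3.9196·e_1 = (3.1818, -0.4545, 1.8182).
‖u_2‖ = 3.6927, so e_2 = (0.8616, -0.1231, 0.4924).

e_2 = (0.8616, -0.1231, 0.4924)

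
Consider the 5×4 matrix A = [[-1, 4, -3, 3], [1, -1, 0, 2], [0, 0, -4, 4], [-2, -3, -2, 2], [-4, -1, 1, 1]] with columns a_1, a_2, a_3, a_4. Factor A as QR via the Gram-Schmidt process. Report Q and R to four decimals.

a_1 = (-1, 1, 0, -2, -4); ‖a_1‖ = 4.6904, so q_1 = (-0.2132, 0.2132, 0.0000, -0.4264, -0.8528).
q_1·a_2 = (-0.2132)·4 + 0.2132·(-1) + 0.0000·0 + (-0.4264)·(-3) + (-0.8528)·(-1) = 1.0660.
u_2 = a_2 − 1.0660·q_1 = (4.2273, -1.2273, 0.0000, -2.5455, -0.0909).
‖u_2‖ = 5.0856, so q_2 = (0.8312, -0.2413, 0.0000, -0.5005, -0.0179).
q_1·a_3 = (-0.2132)·(-3) + 0.2132·0 + 0.0000·(-4) + (-0.4264)·(-2) + (-0.8528)·1 = 0.6396; q_2·a_3 = 0.8312·(-3) + (-0.2413)·0 + 0.0000·(-4) + (-0.5005)·(-2) + (-0.0179)·1 = -1.5105.
u_3 = a_3 − 0.6396·q_1 + 1.5105·q_2 = (-1.6081, -0.5009, -4.0000, -2.4833, 1.5185).
‖u_3‖ = 5.2258, so q_3 = (-0.3077, -0.0958, -0.7654, -0.4752, 0.2906).
q_1·a_4 = (-0.2132)·3 + 0.2132·2 + 0.0000·4 + (-0.4264)·2 + (-0.8528)·1 = -1.9188; q_2·a_4 = 0.8312·3 + (-0.2413)·2 + 0.0000·4 + (-0.5005)·2 + (-0.0179)·1 = 0.9921; q_3·a_4 = (-0.3077)·3 + (-0.0958)·2 + (-0.7654)·4 + (-0.4752)·2 + 0.2906·1 = -4.8364.
u_4 = a_4 + 1.9188·q_1 − 0.9921·q_2 + 4.8364·q_3 = (0.2780, 2.1850, 0.2981, -0.6199, 0.7867).
‖u_4‖ = 2.4379, so q_4 = (0.1140, 0.8963, 0.1223, -0.2543, 0.3227).

Q = [[-0.2132, 0.8312, -0.3077, 0.1140], [0.2132, -0.2413, -0.0958, 0.8963], [0.0000, 0.0000, -0.7654, 0.1223], [-0.4264, -0.5005, -0.4752, -0.2543], [-0.8528, -0.0179, 0.2906, 0.3227]], R = [[4.6904, 1.0660, 0.6396, -1.9188], [0.0000, 5.0856, -1.5105, 0.9921], [0.0000, 0.0000, 5.2258, -4.8364], [0.0000, 0.0000, 0.0000, 2.4379]]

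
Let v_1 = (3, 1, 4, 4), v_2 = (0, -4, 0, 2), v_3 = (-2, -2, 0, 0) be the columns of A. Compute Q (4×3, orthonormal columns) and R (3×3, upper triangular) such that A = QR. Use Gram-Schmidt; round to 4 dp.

v_1 = (3, 1, 4, 4); ‖v_1‖ = 6.4807, so q_1 = (0.4629, 0.1543, 0.6172, 0.6172).
q_1·v_2 = 0.4629·0 + 0.1543·(-4) + 0.6172·0 + 0.6172·2 = 0.6172.
u_2 = v_2 − 0.6172·q_1 = (-0.2857, -4.0952, -0.3810, 1.6190).
‖u_2‖ = 4.4293, so q_2 = (-0.0645, -0.9246, -0.0860, 0.3655).
q_1·v_3 = 0.4629·(-2) + 0.1543·(-2) + 0.6172·0 + 0.6172·0 = -1.2344; q_2·v_3 = (-0.0645)·(-2) + (-0.9246)·(-2) + (-0.0860)·0 + 0.3655·0 = 1.9782.
u_3 = v_3 + 1.2344·q_1 − 1.9782·q_2 = (-1.3010, 0.0194, 0.9320, 0.0388).
‖u_3‖ = 1.6010, so q_3 = (-0.8126, 0.0121, 0.5822, 0.0243).

Q = [[0.4629, -0.0645, -0.8126], [0.1543, -0.9246, 0.0121], [0.6172, -0.0860, 0.5822], [0.6172, 0.3655, 0.0243]], R = [[6.4807, 0.6172, -1.2344], [0.0000, 4.4293, 1.9782], [0.0000, 0.0000, 1.6010]]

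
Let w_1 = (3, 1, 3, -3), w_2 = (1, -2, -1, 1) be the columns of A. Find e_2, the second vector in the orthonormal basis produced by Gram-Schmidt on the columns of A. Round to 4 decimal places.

e_2 = (0.6214, -0.7370, -0.1879, 0.1879)

e_1 = w_1/‖w_1‖ = (3, 1, 3, -3)/5.2915 = (0.5669, 0.1890, 0.5669, -0.5669).
r_{12} = e_1·w_2 = -0.9449.
u_2 = w_2 + 0.9449·e_1 = (1.5357, -1.8214, -0.4643, 0.4643).
‖u_2‖ = 2.4713, so e_2 = (0.6214, -0.7370, -0.1879, 0.1879).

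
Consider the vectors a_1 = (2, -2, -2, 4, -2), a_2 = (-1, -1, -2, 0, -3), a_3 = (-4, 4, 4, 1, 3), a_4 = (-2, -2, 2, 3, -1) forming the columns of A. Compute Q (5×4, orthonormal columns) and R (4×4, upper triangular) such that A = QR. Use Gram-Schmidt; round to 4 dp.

Q = [[0.3536, -0.4716, -0.6527, -0.2295], [-0.3536, -0.1088, 0.3809, -0.7728], [-0.3536, -0.3990, 0.2450, 0.5887], [0.7071, -0.3627, 0.6029, -0.0065], [-0.3536, -0.6892, -0.0727, -0.0584]], R = [[5.6569, 1.7678, -4.5962, 1.7678], [0.0000, 3.4460, -2.5754, -0.0363], [0.0000, 0.0000, 5.4993, 2.9152], [0.0000, 0.0000, 0.0000, 3.2211]]

q_1 = a_1/‖a_1‖ = (2, -2, -2, 4, -2)/5.6569 = (0.3536, -0.3536, -0.3536, 0.7071, -0.3536).
r_{12} = q_1·a_2 = 1.7678.
u_2 = a_2 − 1.7678·q_1 = (-1.6250, -0.3750, -1.3750, -1.2500, -2.3750).
‖u_2‖ = 3.4460, so q_2 = (-0.4716, -0.1088, -0.3990, -0.3627, -0.6892).
r_{13} = q_1·a_3 = -4.5962; r_{23} = q_2·a_3 = -2.5754.
u_3 = a_3 + 4.5962·q_1 + 2.5754·q_2 = (-3.5895, 2.0947, 1.3474, 3.3158, -0.4000).
‖u_3‖ = 5.4993, so q_3 = (-0.6527, 0.3809, 0.2450, 0.6029, -0.0727).
r_{14} = q_1·a_4 = 1.7678; r_{24} = q_2·a_4 = -0.0363; r_{34} = q_3·a_4 = 2.9152.
u_4 = a_4 − 1.7678·q_1 + 0.0363·q_2 − 2.9152·q_3 = (-0.7393, -2.4894, 1.8963, -0.0209, -0.1880).
‖u_4‖ = 3.2211, so q_4 = (-0.2295, -0.7728, 0.5887, -0.0065, -0.0584).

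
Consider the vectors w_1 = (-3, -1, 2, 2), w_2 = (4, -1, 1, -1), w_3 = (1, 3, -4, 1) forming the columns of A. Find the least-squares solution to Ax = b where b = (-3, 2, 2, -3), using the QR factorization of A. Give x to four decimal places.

w_1 = (-3, -1, 2, 2); ‖w_1‖ = 4.2426, so e_1 = (-0.7071, -0.2357, 0.4714, 0.4714).
e_1·w_2 = (-0.7071)·4 + (-0.2357)·(-1) + 0.4714·1 + 0.4714·(-1) = -2.5927.
u_2 = w_2 + 2.5927·e_1 = (2.1667, -1.6111, 2.2222, 0.2222).
‖u_2‖ = 3.5040, so e_2 = (0.6183, -0.4598, 0.6342, 0.0634).
e_1·w_3 = (-0.7071)·1 + (-0.2357)·3 + 0.4714·(-4) + 0.4714·1 = -2.8284; e_2·w_3 = 0.6183·1 + (-0.4598)·3 + 0.6342·(-4) + 0.0634·1 = -3.2344.
u_3 = w_3 + 2.8284·e_1 + 3.2344·e_2 = (1.0000, 0.8462, -0.6154, 2.5385).
‖u_3‖ = 2.9221, so e_3 = (0.3422, 0.2896, -0.2106, 0.8687).
Qᵀb = (1.1785, -1.6965, -3.4749).
Back-substitute: x_3 = -3.4749/2.9221 = -1.1892.
x_2 = (-1.6965 + 3.2344·(-1.1892))/3.5040 = -1.5819.
x_1 = (1.1785 + 2.5927·(-1.5819) + 2.8284·(-1.1892))/4.2426 = -1.4817.

x = (-1.4817, -1.5819, -1.1892)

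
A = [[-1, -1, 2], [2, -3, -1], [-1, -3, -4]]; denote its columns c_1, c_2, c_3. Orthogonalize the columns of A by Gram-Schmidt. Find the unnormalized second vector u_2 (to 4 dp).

q_1 = c_1/‖c_1‖ = (-1, 2, -1)/2.4495 = (-0.4082, 0.8165, -0.4082).
r_{12} = q_1·c_2 = -0.8165.
u_2 = c_2 + 0.8165·q_1 = (-1.3333, -2.3333, -3.3333).

u_2 = (-1.3333, -2.3333, -3.3333)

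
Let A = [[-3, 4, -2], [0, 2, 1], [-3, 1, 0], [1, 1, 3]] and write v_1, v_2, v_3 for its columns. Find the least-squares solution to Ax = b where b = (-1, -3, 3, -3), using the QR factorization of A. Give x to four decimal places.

x = (-1.4762, -1.4029, -0.0659)

v_1 = (-3, 0, -3, 1); ‖v_1‖ = 4.3589, so q_1 = (-0.6882, 0.0000, -0.6882, 0.2294).
q_1·v_2 = (-0.6882)·4 + 0.0000·2 + (-0.6882)·1 + 0.2294·1 = -3.2118.
u_2 = v_2 + 3.2118·q_1 = (1.7895, 2.0000, -1.2105, 1.7368).
‖u_2‖ = 3.4182, so q_2 = (0.5235, 0.5851, -0.3541, 0.5081).
q_1·v_3 = (-0.6882)·(-2) + 0.0000·1 + (-0.6882)·0 + 0.2294·3 = 2.0647; q_2·v_3 = 0.5235·(-2) + 0.5851·1 + (-0.3541)·0 + 0.5081·3 = 1.0624.
u_3 = v_3 − 2.0647·q_1 − 1.0624·q_2 = (-1.1351, 0.3784, 1.7973, 1.9865).
‖u_3‖ = 2.9340, so q_3 = (-0.3869, 0.1290, 0.6126, 0.6771).
Qᵀb = (-2.0647, -4.8656, -0.1934).
Back-substitute: x_3 = -0.1934/2.9340 = -0.0659.
x_2 = (-4.8656 − 1.0624·(-0.0659))/3.4182 = -1.4029.
x_1 = (-2.0647 + 3.2118·(-1.4029) − 2.0647·(-0.0659))/4.3589 = -1.4762.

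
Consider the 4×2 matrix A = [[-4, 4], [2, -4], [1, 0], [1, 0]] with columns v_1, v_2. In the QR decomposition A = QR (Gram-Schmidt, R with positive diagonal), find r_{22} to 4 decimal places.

q_1 = v_1/‖v_1‖ = (-4, 2, 1, 1)/4.6904 = (-0.8528, 0.4264, 0.2132, 0.2132).
r_{12} = q_1·v_2 = -5.1168.
u_2 = v_2 + 5.1168·q_1 = (-0.3636, -1.8182, 1.0909, 1.0909).
r_{22} = ‖u_2‖ = 2.4121.

r_{22} = 2.4121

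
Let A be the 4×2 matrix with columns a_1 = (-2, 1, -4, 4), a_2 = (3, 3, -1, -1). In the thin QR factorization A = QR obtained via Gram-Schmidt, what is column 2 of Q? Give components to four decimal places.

q_2 = (0.6385, 0.6932, -0.2979, -0.1520)

q_1 = a_1/‖a_1‖ = (-2, 1, -4, 4)/6.0828 = (-0.3288, 0.1644, -0.6576, 0.6576).
r_{12} = q_1·a_2 = -0.4932.
u_2 = a_2 + 0.4932·q_1 = (2.8378, 3.0811, -1.3243, -0.6757).
‖u_2‖ = 4.4449, so q_2 = (0.6385, 0.6932, -0.2979, -0.1520).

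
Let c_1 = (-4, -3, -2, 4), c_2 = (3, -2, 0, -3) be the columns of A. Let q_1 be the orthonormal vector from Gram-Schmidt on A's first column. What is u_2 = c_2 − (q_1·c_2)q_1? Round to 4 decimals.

c_1 = (-4, -3, -2, 4); ‖c_1‖ = 6.7082, so q_1 = (-0.5963, -0.4472, -0.2981, 0.5963).
q_1·c_2 = (-0.5963)·3 + (-0.4472)·(-2) + (-0.2981)·0 + 0.5963·(-3) = -2.6833.
u_2 = c_2 + 2.6833·q_1 = (1.4000, -3.2000, -0.8000, -1.4000).

u_2 = (1.4000, -3.2000, -0.8000, -1.4000)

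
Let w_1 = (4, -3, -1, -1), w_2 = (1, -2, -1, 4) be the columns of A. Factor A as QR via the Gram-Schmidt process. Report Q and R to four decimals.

w_1 = (4, -3, -1, -1); ‖w_1‖ = 5.1962, so q_1 = (0.7698, -0.5774, -0.1925, -0.1925).
q_1·w_2 = 0.7698·1 + (-0.5774)·(-2) + (-0.1925)·(-1) + (-0.1925)·4 = 1.3472.
u_2 = w_2 − 1.3472·q_1 = (-0.0370, -1.2222, -0.7407, 4.2593).
‖u_2‖ = 4.4928, so q_2 = (-0.0082, -0.2720, -0.1649, 0.9480).

Q = [[0.7698, -0.0082], [-0.5774, -0.2720], [-0.1925, -0.1649], [-0.1925, 0.9480]], R = [[5.1962, 1.3472], [0.0000, 4.4928]]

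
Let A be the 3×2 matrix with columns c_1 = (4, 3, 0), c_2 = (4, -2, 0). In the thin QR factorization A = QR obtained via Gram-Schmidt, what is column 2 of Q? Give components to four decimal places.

q_2 = (0.6000, -0.8000, 0.0000)

q_1 = c_1/‖c_1‖ = (4, 3, 0)/5.0000 = (0.8000, 0.6000, 0.0000).
r_{12} = q_1·c_2 = 2.0000.
u_2 = c_2 − 2.0000·q_1 = (2.4000, -3.2000, 0.0000).
‖u_2‖ = 4.0000, so q_2 = (0.6000, -0.8000, 0.0000).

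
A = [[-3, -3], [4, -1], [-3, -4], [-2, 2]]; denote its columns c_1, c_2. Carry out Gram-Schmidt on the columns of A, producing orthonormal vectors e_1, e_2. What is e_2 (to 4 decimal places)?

c_1 = (-3, 4, -3, -2); ‖c_1‖ = 6.1644, so e_1 = (-0.4867, 0.6489, -0.4867, -0.3244).
e_1·c_2 = (-0.4867)·(-3) + 0.6489·(-1) + (-0.4867)·(-4) + (-0.3244)·2 = 2.1089.
u_2 = c_2 − 2.1089·e_1 = (-1.9737, -2.3684, -2.9737, 2.6842).
‖u_2‖ = 5.0550, so e_2 = (-0.3904, -0.4685, -0.5883, 0.5310).

e_2 = (-0.3904, -0.4685, -0.5883, 0.5310)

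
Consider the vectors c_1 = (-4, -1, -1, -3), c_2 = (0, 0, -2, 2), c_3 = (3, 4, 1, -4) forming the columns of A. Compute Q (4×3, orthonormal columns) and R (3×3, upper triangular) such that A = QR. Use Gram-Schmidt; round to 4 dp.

q_1 = c_1/‖c_1‖ = (-4, -1, -1, -3)/5.1962 = (-0.7698, -0.1925, -0.1925, -0.5774).
r_{12} = q_1·c_2 = -0.7698.
u_2 = c_2 + 0.7698·q_1 = (-0.5926, -0.1481, -2.1481, 1.5556).
‖u_2‖ = 2.7217, so q_2 = (-0.2177, -0.0544, -0.7893, 0.5715).
r_{13} = q_1·c_3 = -0.9623; r_{23} = q_2·c_3 = -3.9464.
u_3 = c_3 + 0.9623·q_1 + 3.9464·q_2 = (1.4000, 3.6000, -2.3000, -2.3000).
‖u_3‖ = 5.0498, so q_3 = (0.2772, 0.7129, -0.4555, -0.4555).

Q = [[-0.7698, -0.2177, 0.2772], [-0.1925, -0.0544, 0.7129], [-0.1925, -0.7893, -0.4555], [-0.5774, 0.5715, -0.4555]], R = [[5.1962, -0.7698, -0.9623], [0.0000, 2.7217, -3.9464], [0.0000, 0.0000, 5.0498]]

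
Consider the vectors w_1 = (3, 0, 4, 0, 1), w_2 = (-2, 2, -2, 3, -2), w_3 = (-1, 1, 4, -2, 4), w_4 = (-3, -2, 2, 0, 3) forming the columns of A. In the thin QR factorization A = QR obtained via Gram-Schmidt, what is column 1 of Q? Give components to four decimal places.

e_1 = (0.5883, 0.0000, 0.7845, 0.0000, 0.1961)

w_1 = (3, 0, 4, 0, 1); ‖w_1‖ = 5.0990, so e_1 = (0.5883, 0.0000, 0.7845, 0.0000, 0.1961).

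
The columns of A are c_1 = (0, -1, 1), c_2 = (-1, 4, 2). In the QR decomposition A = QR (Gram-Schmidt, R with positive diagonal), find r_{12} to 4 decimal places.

c_1 = (0, -1, 1); ‖c_1‖ = 1.4142, so q_1 = (0.0000, -0.7071, 0.7071).
r_{12} = q_1·c_2 = -1.4142.

r_{12} = -1.4142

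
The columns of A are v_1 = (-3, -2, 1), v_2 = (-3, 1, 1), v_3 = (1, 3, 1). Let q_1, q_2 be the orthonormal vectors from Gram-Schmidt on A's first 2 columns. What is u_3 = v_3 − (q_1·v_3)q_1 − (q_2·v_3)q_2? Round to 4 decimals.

v_1 = (-3, -2, 1); ‖v_1‖ = 3.7417, so q_1 = (-0.8018, -0.5345, 0.2673).
q_1·v_2 = (-0.8018)·(-3) + (-0.5345)·1 + 0.2673·1 = 2.1381.
u_2 = v_2 − 2.1381·q_1 = (-1.2857, 2.1429, 0.4286).
‖u_2‖ = 2.5355, so q_2 = (-0.5071, 0.8452, 0.1690).
q_1·v_3 = (-0.8018)·1 + (-0.5345)·3 + 0.2673·1 = -2.1381; q_2·v_3 = (-0.5071)·1 + 0.8452·3 + 0.1690·1 = 2.1974.
u_3 = v_3 + 2.1381·q_1 − 2.1974·q_2 = (0.4000, 0.0000, 1.2000).

u_3 = (0.4000, 0.0000, 1.2000)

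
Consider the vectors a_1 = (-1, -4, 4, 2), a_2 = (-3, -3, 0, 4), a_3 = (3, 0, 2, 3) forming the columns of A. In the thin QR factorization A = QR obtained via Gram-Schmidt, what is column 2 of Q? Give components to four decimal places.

a_1 = (-1, -4, 4, 2); ‖a_1‖ = 6.0828, so e_1 = (-0.1644, -0.6576, 0.6576, 0.3288).
e_1·a_2 = (-0.1644)·(-3) + (-0.6576)·(-3) + 0.6576·0 + 0.3288·4 = 3.7812.
u_2 = a_2 − 3.7812·e_1 = (-2.3784, -0.5135, -2.4865, 2.7568).
‖u_2‖ = 4.4388, so e_2 = (-0.5358, -0.1157, -0.5602, 0.6211).

e_2 = (-0.5358, -0.1157, -0.5602, 0.6211)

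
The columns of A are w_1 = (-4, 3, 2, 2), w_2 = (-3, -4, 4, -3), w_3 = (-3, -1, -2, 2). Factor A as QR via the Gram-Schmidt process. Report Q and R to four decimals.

w_1 = (-4, 3, 2, 2); ‖w_1‖ = 5.7446, so e_1 = (-0.6963, 0.5222, 0.3482, 0.3482).
e_1·w_2 = (-0.6963)·(-3) + 0.5222·(-4) + 0.3482·4 + 0.3482·(-3) = 0.3482.
u_2 = w_2 − 0.3482·e_1 = (-2.7576, -4.1818, 3.8788, -3.1212).
‖u_2‖ = 7.0625, so e_2 = (-0.3905, -0.5921, 0.5492, -0.4419).
e_1·w_3 = (-0.6963)·(-3) + 0.5222·(-1) + 0.3482·(-2) + 0.3482·2 = 1.5667; e_2·w_3 = (-0.3905)·(-3) + (-0.5921)·(-1) + 0.5492·(-2) + (-0.4419)·2 = -0.2188.
u_3 = w_3 − 1.5667·e_1 + 0.2188·e_2 = (-1.9945, -1.9478, -2.4253, 1.3578).
‖u_3‖ = 3.9367, so e_3 = (-0.5067, -0.4948, -0.6161, 0.3449).

Q = [[-0.6963, -0.3905, -0.5067], [0.5222, -0.5921, -0.4948], [0.3482, 0.5492, -0.6161], [0.3482, -0.4419, 0.3449]], R = [[5.7446, 0.3482, 1.5667], [0.0000, 7.0625, -0.2188], [0.0000, 0.0000, 3.9367]]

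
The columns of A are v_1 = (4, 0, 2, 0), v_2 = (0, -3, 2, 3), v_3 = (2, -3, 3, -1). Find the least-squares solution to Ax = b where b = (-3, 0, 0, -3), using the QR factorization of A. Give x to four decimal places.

x = (-1.0881, -0.7008, 0.8975)

v_1 = (4, 0, 2, 0); ‖v_1‖ = 4.4721, so e_1 = (0.8944, 0.0000, 0.4472, 0.0000).
e_1·v_2 = 0.8944·0 + 0.0000·(-3) + 0.4472·2 + 0.0000·3 = 0.8944.
u_2 = v_2 − 0.8944·e_1 = (-0.8000, -3.0000, 1.6000, 3.0000).
‖u_2‖ = 4.6043, so e_2 = (-0.1737, -0.6516, 0.3475, 0.6516).
e_1·v_3 = 0.8944·2 + 0.0000·(-3) + 0.4472·3 + 0.0000·(-1) = 3.1305; e_2·v_3 = (-0.1737)·2 + (-0.6516)·(-3) + 0.3475·3 + 0.6516·(-1) = 1.9981.
u_3 = v_3 − 3.1305·e_1 − 1.9981·e_2 = (-0.4528, -1.6981, 0.9057, -2.3019).
‖u_3‖ = 3.0344, so e_3 = (-0.1492, -0.5596, 0.2985, -0.7586).
Qᵀb = (-2.6833, -1.4334, 2.7235).
Back-substitute: x_3 = 2.7235/3.0344 = 0.8975.
x_2 = (-1.4334 − 1.9981·0.8975)/4.6043 = -0.7008.
x_1 = (-2.6833 − 0.8944·(-0.7008) − 3.1305·0.8975)/4.4721 = -1.0881.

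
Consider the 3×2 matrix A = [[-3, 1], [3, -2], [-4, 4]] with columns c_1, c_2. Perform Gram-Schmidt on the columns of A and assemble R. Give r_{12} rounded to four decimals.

r_{12} = -4.2875

c_1 = (-3, 3, -4); ‖c_1‖ = 5.8310, so e_1 = (-0.5145, 0.5145, -0.6860).
r_{12} = e_1·c_2 = -4.2875.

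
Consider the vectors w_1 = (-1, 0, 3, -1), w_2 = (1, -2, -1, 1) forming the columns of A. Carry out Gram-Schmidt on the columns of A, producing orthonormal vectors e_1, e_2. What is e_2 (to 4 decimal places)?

e_1 = w_1/‖w_1‖ = (-1, 0, 3, -1)/3.3166 = (-0.3015, 0.0000, 0.9045, -0.3015).
r_{12} = e_1·w_2 = -1.5076.
u_2 = w_2 + 1.5076·e_1 = (0.5455, -2.0000, 0.3636, 0.5455).
‖u_2‖ = 2.1742, so e_2 = (0.2509, -0.9199, 0.1672, 0.2509).

e_2 = (0.2509, -0.9199, 0.1672, 0.2509)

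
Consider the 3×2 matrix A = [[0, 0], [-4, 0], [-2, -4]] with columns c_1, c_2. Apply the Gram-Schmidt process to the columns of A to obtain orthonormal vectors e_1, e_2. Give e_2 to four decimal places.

c_1 = (0, -4, -2); ‖c_1‖ = 4.4721, so e_1 = (0.0000, -0.8944, -0.4472).
e_1·c_2 = 0.0000·0 + (-0.8944)·0 + (-0.4472)·(-4) = 1.7889.
u_2 = c_2 − 1.7889·e_1 = (0.0000, 1.6000, -3.2000).
‖u_2‖ = 3.5777, so e_2 = (0.0000, 0.4472, -0.8944).

e_2 = (0.0000, 0.4472, -0.8944)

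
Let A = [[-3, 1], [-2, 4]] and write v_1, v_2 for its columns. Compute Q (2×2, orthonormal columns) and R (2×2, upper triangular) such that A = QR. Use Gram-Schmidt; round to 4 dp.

e_1 = v_1/‖v_1‖ = (-3, -2)/3.6056 = (-0.8321, -0.5547).
r_{12} = e_1·v_2 = -3.0509.
u_2 = v_2 + 3.0509·e_1 = (-1.5385, 2.3077).
‖u_2‖ = 2.7735, so e_2 = (-0.5547, 0.8321).

Q = [[-0.8321, -0.5547], [-0.5547, 0.8321]], R = [[3.6056, -3.0509], [0.0000, 2.7735]]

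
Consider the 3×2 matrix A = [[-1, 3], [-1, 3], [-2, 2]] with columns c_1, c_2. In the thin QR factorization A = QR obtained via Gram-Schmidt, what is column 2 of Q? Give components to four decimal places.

q_2 = (0.5774, 0.5774, -0.5774)

q_1 = c_1/‖c_1‖ = (-1, -1, -2)/2.4495 = (-0.4082, -0.4082, -0.8165).
r_{12} = q_1·c_2 = -4.0825.
u_2 = c_2 + 4.0825·q_1 = (1.3333, 1.3333, -1.3333).
‖u_2‖ = 2.3094, so q_2 = (0.5774, 0.5774, -0.5774).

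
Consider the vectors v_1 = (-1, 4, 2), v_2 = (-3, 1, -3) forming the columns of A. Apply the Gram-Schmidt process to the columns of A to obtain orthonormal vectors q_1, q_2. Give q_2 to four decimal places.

q_2 = (-0.6782, 0.1860, -0.7110)

v_1 = (-1, 4, 2); ‖v_1‖ = 4.5826, so q_1 = (-0.2182, 0.8729, 0.4364).
q_1·v_2 = (-0.2182)·(-3) + 0.8729·1 + 0.4364·(-3) = 0.2182.
u_2 = v_2 − 0.2182·q_1 = (-2.9524, 0.8095, -3.0952).
‖u_2‖ = 4.3534, so q_2 = (-0.6782, 0.1860, -0.7110).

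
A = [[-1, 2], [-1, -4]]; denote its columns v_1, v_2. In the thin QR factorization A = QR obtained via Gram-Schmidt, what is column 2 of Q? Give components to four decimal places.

v_1 = (-1, -1); ‖v_1‖ = 1.4142, so q_1 = (-0.7071, -0.7071).
q_1·v_2 = (-0.7071)·2 + (-0.7071)·(-4) = 1.4142.
u_2 = v_2 − 1.4142·q_1 = (3.0000, -3.0000).
‖u_2‖ = 4.2426, so q_2 = (0.7071, -0.7071).

q_2 = (0.7071, -0.7071)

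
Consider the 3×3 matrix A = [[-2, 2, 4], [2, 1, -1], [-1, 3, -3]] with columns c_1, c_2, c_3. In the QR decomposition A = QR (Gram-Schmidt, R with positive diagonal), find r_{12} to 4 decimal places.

e_1 = c_1/‖c_1‖ = (-2, 2, -1)/3.0000 = (-0.6667, 0.6667, -0.3333).
r_{12} = e_1·c_2 = -1.6667.

r_{12} = -1.6667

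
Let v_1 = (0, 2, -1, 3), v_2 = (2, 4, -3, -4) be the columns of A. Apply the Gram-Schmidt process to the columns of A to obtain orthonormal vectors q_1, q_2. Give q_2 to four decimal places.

q_2 = (0.2984, 0.6181, -0.4582, -0.5648)

v_1 = (0, 2, -1, 3); ‖v_1‖ = 3.7417, so q_1 = (0.0000, 0.5345, -0.2673, 0.8018).
q_1·v_2 = 0.0000·2 + 0.5345·4 + (-0.2673)·(-3) + 0.8018·(-4) = -0.2673.
u_2 = v_2 + 0.2673·q_1 = (2.0000, 4.1429, -3.0714, -3.7857).
‖u_2‖ = 6.7029, so q_2 = (0.2984, 0.6181, -0.4582, -0.5648).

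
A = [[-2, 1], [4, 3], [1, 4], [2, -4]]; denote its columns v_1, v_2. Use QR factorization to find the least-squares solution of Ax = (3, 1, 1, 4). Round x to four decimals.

v_1 = (-2, 4, 1, 2); ‖v_1‖ = 5.0000, so q_1 = (-0.4000, 0.8000, 0.2000, 0.4000).
q_1·v_2 = (-0.4000)·1 + 0.8000·3 + 0.2000·4 + 0.4000·(-4) = 1.2000.
u_2 = v_2 − 1.2000·q_1 = (1.4800, 2.0400, 3.7600, -4.4800).
‖u_2‖ = 6.3687, so q_2 = (0.2324, 0.3203, 0.5904, -0.7034).
Qᵀb = (1.4000, -1.2059).
Back-substitute: x_2 = -1.2059/6.3687 = -0.1893.
x_1 = (1.4000 − 1.2000·(-0.1893))/5.0000 = 0.3254.

x = (0.3254, -0.1893)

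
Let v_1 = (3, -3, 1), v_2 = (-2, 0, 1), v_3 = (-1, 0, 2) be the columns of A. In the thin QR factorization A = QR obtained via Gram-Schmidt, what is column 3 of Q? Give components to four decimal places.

e_1 = v_1/‖v_1‖ = (3, -3, 1)/4.3589 = (0.6882, -0.6882, 0.2294).
r_{12} = e_1·v_2 = -1.1471.
u_2 = v_2 + 1.1471·e_1 = (-1.2105, -0.7895, 1.2632).
‖u_2‖ = 1.9194, so e_2 = (-0.6307, -0.4113, 0.6581).
r_{13} = e_1·v_3 = -0.2294; r_{23} = e_2·v_3 = 1.9469.
u_3 = v_3 + 0.2294·e_1 − 1.9469·e_2 = (0.3857, 0.6429, 0.7714).
‖u_3‖ = 1.0757, so e_3 = (0.3586, 0.5976, 0.7171).

e_3 = (0.3586, 0.5976, 0.7171)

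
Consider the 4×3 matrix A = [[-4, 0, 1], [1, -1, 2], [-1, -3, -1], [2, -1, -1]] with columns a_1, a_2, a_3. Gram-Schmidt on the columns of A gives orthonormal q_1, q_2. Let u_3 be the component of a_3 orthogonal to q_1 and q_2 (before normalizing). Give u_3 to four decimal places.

a_1 = (-4, 1, -1, 2); ‖a_1‖ = 4.6904, so q_1 = (-0.8528, 0.2132, -0.2132, 0.4264).
q_1·a_2 = (-0.8528)·0 + 0.2132·(-1) + (-0.2132)·(-3) + 0.4264·(-1) = 0.0000.
u_2 = a_2 + 0.0000·q_1 = (0.0000, -1.0000, -3.0000, -1.0000).
‖u_2‖ = 3.3166, so q_2 = (0.0000, -0.3015, -0.9045, -0.3015).
q_1·a_3 = (-0.8528)·1 + 0.2132·2 + (-0.2132)·(-1) + 0.4264·(-1) = -0.6396; q_2·a_3 = 0.0000·1 + (-0.3015)·2 + (-0.9045)·(-1) + (-0.3015)·(-1) = 0.6030.
u_3 = a_3 + 0.6396·q_1 − 0.6030·q_2 = (0.4545, 2.3182, -0.5909, -0.5455).

u_3 = (0.4545, 2.3182, -0.5909, -0.5455)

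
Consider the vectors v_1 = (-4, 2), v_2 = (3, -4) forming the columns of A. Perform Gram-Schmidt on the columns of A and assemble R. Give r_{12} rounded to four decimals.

r_{12} = -4.4721

q_1 = v_1/‖v_1‖ = (-4, 2)/4.4721 = (-0.8944, 0.4472).
r_{12} = q_1·v_2 = -4.4721.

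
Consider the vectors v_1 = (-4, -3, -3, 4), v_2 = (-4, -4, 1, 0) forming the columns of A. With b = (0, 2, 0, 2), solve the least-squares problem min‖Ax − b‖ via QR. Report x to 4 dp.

v_1 = (-4, -3, -3, 4); ‖v_1‖ = 7.0711, so e_1 = (-0.5657, -0.4243, -0.4243, 0.5657).
e_1·v_2 = (-0.5657)·(-4) + (-0.4243)·(-4) + (-0.4243)·1 + 0.5657·0 = 3.5355.
u_2 = v_2 − 3.5355·e_1 = (-2.0000, -2.5000, 2.5000, -2.0000).
‖u_2‖ = 4.5277, so e_2 = (-0.4417, -0.5522, 0.5522, -0.4417).
Qᵀb = (0.2828, -1.9878).
Back-substitute: x_2 = -1.9878/4.5277 = -0.4390.
x_1 = (0.2828 − 3.5355·(-0.4390))/7.0711 = 0.2595.

x = (0.2595, -0.4390)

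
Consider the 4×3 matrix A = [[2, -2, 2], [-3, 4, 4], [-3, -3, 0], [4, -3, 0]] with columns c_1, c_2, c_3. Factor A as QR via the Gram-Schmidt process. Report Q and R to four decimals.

Q = [[0.3244, -0.1873, 0.6740], [-0.4867, 0.4683, 0.6652], [-0.4867, -0.8429, 0.1575], [0.6489, -0.1873, 0.2801]], R = [[6.1644, -3.0822, -1.2978], [0.0000, 5.3385, 1.4985], [0.0000, 0.0000, 4.0088]]

q_1 = c_1/‖c_1‖ = (2, -3, -3, 4)/6.1644 = (0.3244, -0.4867, -0.4867, 0.6489).
r_{12} = q_1·c_2 = -3.0822.
u_2 = c_2 + 3.0822·q_1 = (-1.0000, 2.5000, -4.5000, -1.0000).
‖u_2‖ = 5.3385, so q_2 = (-0.1873, 0.4683, -0.8429, -0.1873).
r_{13} = q_1·c_3 = -1.2978; r_{23} = q_2·c_3 = 1.4985.
u_3 = c_3 + 1.2978·q_1 − 1.4985·q_2 = (2.7018, 2.6667, 0.6316, 1.1228).
‖u_3‖ = 4.0088, so q_3 = (0.6740, 0.6652, 0.1575, 0.2801).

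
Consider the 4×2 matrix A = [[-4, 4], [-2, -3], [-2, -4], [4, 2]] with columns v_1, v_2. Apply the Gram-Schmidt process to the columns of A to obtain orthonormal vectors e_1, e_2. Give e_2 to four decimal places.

e_2 = (0.6927, -0.4066, -0.5572, 0.2108)

v_1 = (-4, -2, -2, 4); ‖v_1‖ = 6.3246, so e_1 = (-0.6325, -0.3162, -0.3162, 0.6325).
e_1·v_2 = (-0.6325)·4 + (-0.3162)·(-3) + (-0.3162)·(-4) + 0.6325·2 = 0.9487.
u_2 = v_2 − 0.9487·e_1 = (4.6000, -2.7000, -3.7000, 1.4000).
‖u_2‖ = 6.6408, so e_2 = (0.6927, -0.4066, -0.5572, 0.2108).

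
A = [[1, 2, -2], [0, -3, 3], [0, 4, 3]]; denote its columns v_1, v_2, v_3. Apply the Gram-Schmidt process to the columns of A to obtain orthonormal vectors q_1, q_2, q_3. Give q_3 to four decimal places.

q_3 = (0.0000, 0.8000, 0.6000)

v_1 = (1, 0, 0); ‖v_1‖ = 1.0000, so q_1 = (1.0000, 0.0000, 0.0000).
q_1·v_2 = 1.0000·2 + 0.0000·(-3) + 0.0000·4 = 2.0000.
u_2 = v_2 − 2.0000·q_1 = (0.0000, -3.0000, 4.0000).
‖u_2‖ = 5.0000, so q_2 = (0.0000, -0.6000, 0.8000).
q_1·v_3 = 1.0000·(-2) + 0.0000·3 + 0.0000·3 = -2.0000; q_2·v_3 = 0.0000·(-2) + (-0.6000)·3 + 0.8000·3 = 0.6000.
u_3 = v_3 + 2.0000·q_1 − 0.6000·q_2 = (0.0000, 3.3600, 2.5200).
‖u_3‖ = 4.2000, so q_3 = (0.0000, 0.8000, 0.6000).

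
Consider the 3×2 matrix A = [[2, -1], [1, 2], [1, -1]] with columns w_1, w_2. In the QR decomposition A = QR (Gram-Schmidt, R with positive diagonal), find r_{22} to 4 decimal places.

w_1 = (2, 1, 1); ‖w_1‖ = 2.4495, so e_1 = (0.8165, 0.4082, 0.4082).
e_1·w_2 = 0.8165·(-1) + 0.4082·2 + 0.4082·(-1) = -0.4082.
u_2 = w_2 + 0.4082·e_1 = (-0.6667, 2.1667, -0.8333).
r_{22} = ‖u_2‖ = 2.4152.

r_{22} = 2.4152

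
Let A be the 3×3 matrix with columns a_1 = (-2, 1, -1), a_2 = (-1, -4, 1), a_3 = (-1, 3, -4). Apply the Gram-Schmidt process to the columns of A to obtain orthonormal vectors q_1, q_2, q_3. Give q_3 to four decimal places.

q_1 = a_1/‖a_1‖ = (-2, 1, -1)/2.4495 = (-0.8165, 0.4082, -0.4082).
r_{12} = q_1·a_2 = -1.2247.
u_2 = a_2 + 1.2247·q_1 = (-2.0000, -3.5000, 0.5000).
‖u_2‖ = 4.0620, so q_2 = (-0.4924, -0.8616, 0.1231).
r_{13} = q_1·a_3 = 3.6742; r_{23} = q_2·a_3 = -2.5849.
u_3 = a_3 − 3.6742·q_1 + 2.5849·q_2 = (0.7273, -0.7273, -2.1818).
‖u_3‖ = 2.4121, so q_3 = (0.3015, -0.3015, -0.9045).

q_3 = (0.3015, -0.3015, -0.9045)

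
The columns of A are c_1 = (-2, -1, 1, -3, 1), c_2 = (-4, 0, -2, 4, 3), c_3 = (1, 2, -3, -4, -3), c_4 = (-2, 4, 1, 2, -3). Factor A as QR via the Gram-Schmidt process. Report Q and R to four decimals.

Q = [[-0.5000, -0.6563, -0.1873, -0.4555], [-0.2500, -0.0281, 0.3889, 0.5683], [0.2500, -0.2719, -0.7757, 0.5007], [-0.7500, 0.5157, -0.3593, 0.1315], [0.2500, 0.4782, -0.2879, -0.4489]], R = [[4.0000, -0.7500, 0.5000, -2.0000], [0.0000, 6.6661, -3.3940, 0.5250], [0.0000, 0.0000, 5.2183, 1.2997], [0.0000, 0.0000, 0.0000, 5.2948]]

c_1 = (-2, -1, 1, -3, 1); ‖c_1‖ = 4.0000, so q_1 = (-0.5000, -0.2500, 0.2500, -0.7500, 0.2500).
q_1·c_2 = (-0.5000)·(-4) + (-0.2500)·0 + 0.2500·(-2) + (-0.7500)·4 + 0.2500·3 = -0.7500.
u_2 = c_2 + 0.7500·q_1 = (-4.3750, -0.1875, -1.8125, 3.4375, 3.1875).
‖u_2‖ = 6.6661, so q_2 = (-0.6563, -0.0281, -0.2719, 0.5157, 0.4782).
q_1·c_3 = (-0.5000)·1 + (-0.2500)·2 + 0.2500·(-3) + (-0.7500)·(-4) + 0.2500·(-3) = 0.5000; q_2·c_3 = (-0.6563)·1 + (-0.0281)·2 + (-0.2719)·(-3) + 0.5157·(-4) + 0.4782·(-3) = -3.3940.
u_3 = c_3 − 0.5000·q_1 + 3.3940·q_2 = (-0.9775, 2.0295, -4.0478, -1.8748, -1.5021).
‖u_3‖ = 5.2183, so q_3 = (-0.1873, 0.3889, -0.7757, -0.3593, -0.2879).
q_1·c_4 = (-0.5000)·(-2) + (-0.2500)·4 + 0.2500·1 + (-0.7500)·2 + 0.2500·(-3) = -2.0000; q_2·c_4 = (-0.6563)·(-2) + (-0.0281)·4 + (-0.2719)·1 + 0.5157·2 + 0.4782·(-3) = 0.5250; q_3·c_4 = (-0.1873)·(-2) + 0.3889·4 + (-0.7757)·1 + (-0.3593)·2 + (-0.2879)·(-3) = 1.2997.
u_4 = c_4 + 2.0000·q_1 − 0.5250·q_2 − 1.2997·q_3 = (-2.4120, 3.0093, 2.6509, 0.6962, -2.3769).
‖u_4‖ = 5.2948, so q_4 = (-0.4555, 0.5683, 0.5007, 0.1315, -0.4489).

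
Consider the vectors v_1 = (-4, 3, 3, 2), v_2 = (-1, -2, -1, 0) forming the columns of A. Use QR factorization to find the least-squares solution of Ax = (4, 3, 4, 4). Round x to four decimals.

x = (0.0394, -2.3005)

v_1 = (-4, 3, 3, 2); ‖v_1‖ = 6.1644, so q_1 = (-0.6489, 0.4867, 0.4867, 0.3244).
q_1·v_2 = (-0.6489)·(-1) + 0.4867·(-2) + 0.4867·(-1) + 0.3244·0 = -0.8111.
u_2 = v_2 + 0.8111·q_1 = (-1.5263, -1.6053, -0.6053, 0.2632).
‖u_2‖ = 2.3113, so q_2 = (-0.6604, -0.6945, -0.2619, 0.1139).
Qᵀb = (2.1089, -5.3171).
Back-substitute: x_2 = -5.3171/2.3113 = -2.3005.
x_1 = (2.1089 + 0.8111·(-2.3005))/6.1644 = 0.0394.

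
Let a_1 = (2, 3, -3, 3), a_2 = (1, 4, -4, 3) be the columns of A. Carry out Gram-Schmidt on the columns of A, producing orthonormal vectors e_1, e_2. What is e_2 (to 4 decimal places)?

a_1 = (2, 3, -3, 3); ‖a_1‖ = 5.5678, so e_1 = (0.3592, 0.5388, -0.5388, 0.5388).
e_1·a_2 = 0.3592·1 + 0.5388·4 + (-0.5388)·(-4) + 0.5388·3 = 6.2862.
u_2 = a_2 − 6.2862·e_1 = (-1.2581, 0.6129, -0.6129, -0.3871).
‖u_2‖ = 1.5760, so e_2 = (-0.7982, 0.3889, -0.3889, -0.2456).

e_2 = (-0.7982, 0.3889, -0.3889, -0.2456)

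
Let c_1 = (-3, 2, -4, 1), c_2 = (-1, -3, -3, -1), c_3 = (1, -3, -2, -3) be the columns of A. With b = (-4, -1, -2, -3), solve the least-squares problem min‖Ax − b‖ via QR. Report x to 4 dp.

x = (0.5000, 0.2222, 0.4444)

e_1 = c_1/‖c_1‖ = (-3, 2, -4, 1)/5.4772 = (-0.5477, 0.3651, -0.7303, 0.1826).
r_{12} = e_1·c_2 = 1.4606.
u_2 = c_2 − 1.4606·e_1 = (-0.2000, -3.5333, -1.9333, -1.2667).
‖u_2‖ = 4.2269, so e_2 = (-0.0473, -0.8359, -0.4574, -0.2997).
r_{13} = e_1·c_3 = -0.7303; r_{23} = e_2·c_3 = 4.2742.
u_3 = c_3 + 0.7303·e_1 − 4.2742·e_2 = (0.8022, 0.8396, -0.5784, -1.5858).
‖u_3‖ = 2.0488, so e_3 = (0.3916, 0.4098, -0.2823, -0.7740).
Qᵀb = (2.7386, 2.8390, 0.9106).
Back-substitute: x_3 = 0.9106/2.0488 = 0.4444.
x_2 = (2.8390 − 4.2742·0.4444)/4.2269 = 0.2222.
x_1 = (2.7386 − 1.4606·0.2222 + 0.7303·0.4444)/5.4772 = 0.5000.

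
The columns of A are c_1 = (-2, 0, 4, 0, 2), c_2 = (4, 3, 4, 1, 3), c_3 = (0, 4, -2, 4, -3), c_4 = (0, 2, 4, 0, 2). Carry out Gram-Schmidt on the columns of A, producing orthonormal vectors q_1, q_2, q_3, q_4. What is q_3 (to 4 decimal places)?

q_1 = c_1/‖c_1‖ = (-2, 0, 4, 0, 2)/4.8990 = (-0.4082, 0.0000, 0.8165, 0.0000, 0.4082).
r_{12} = q_1·c_2 = 2.8577.
u_2 = c_2 − 2.8577·q_1 = (5.1667, 3.0000, 1.6667, 1.0000, 1.8333).
‖u_2‖ = 6.5447, so q_2 = (0.7894, 0.4584, 0.2547, 0.1528, 0.2801).
r_{13} = q_1·c_3 = -2.8577; r_{23} = q_2·c_3 = 1.0950.
u_3 = c_3 + 2.8577·q_1 − 1.0950·q_2 = (-2.0311, 3.4981, 0.0545, 3.8327, -2.1401).
‖u_3‖ = 5.9694, so q_3 = (-0.3403, 0.5860, 0.0091, 0.6421, -0.3585).

q_3 = (-0.3403, 0.5860, 0.0091, 0.6421, -0.3585)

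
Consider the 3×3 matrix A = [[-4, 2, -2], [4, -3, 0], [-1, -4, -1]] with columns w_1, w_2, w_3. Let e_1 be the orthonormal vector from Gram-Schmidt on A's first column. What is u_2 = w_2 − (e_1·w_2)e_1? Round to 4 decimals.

e_1 = w_1/‖w_1‖ = (-4, 4, -1)/5.7446 = (-0.6963, 0.6963, -0.1741).
r_{12} = e_1·w_2 = -2.7852.
u_2 = w_2 + 2.7852·e_1 = (0.0606, -1.0606, -4.4848).

u_2 = (0.0606, -1.0606, -4.4848)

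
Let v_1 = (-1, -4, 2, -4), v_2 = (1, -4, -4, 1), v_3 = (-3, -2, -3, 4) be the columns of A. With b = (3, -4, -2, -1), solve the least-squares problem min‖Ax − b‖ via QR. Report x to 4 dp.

x = (0.0987, 1.0963, -0.5510)

q_1 = v_1/‖v_1‖ = (-1, -4, 2, -4)/6.0828 = (-0.1644, -0.6576, 0.3288, -0.6576).
r_{12} = q_1·v_2 = 0.4932.
u_2 = v_2 − 0.4932·q_1 = (1.0811, -3.6757, -4.1622, 1.3243).
‖u_2‖ = 5.8101, so q_2 = (0.1861, -0.6326, -0.7164, 0.2279).
r_{13} = q_1·v_3 = -1.8084; r_{23} = q_2·v_3 = 3.7679.
u_3 = v_3 + 1.8084·q_1 − 3.7679·q_2 = (-3.9984, -0.8054, 0.2938, 1.9520).
‖u_3‖ = 4.5313, so q_3 = (-0.8824, -0.1778, 0.0648, 0.4308).
Qᵀb = (2.1372, 4.2936, -2.4967).
Back-substitute: x_3 = -2.4967/4.5313 = -0.5510.
x_2 = (4.2936 − 3.7679·(-0.5510))/5.8101 = 1.0963.
x_1 = (2.1372 − 0.4932·1.0963 + 1.8084·(-0.5510))/6.0828 = 0.0987.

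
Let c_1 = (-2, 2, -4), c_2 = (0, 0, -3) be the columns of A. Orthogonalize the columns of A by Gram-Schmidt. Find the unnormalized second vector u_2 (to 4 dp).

u_2 = (1.0000, -1.0000, -1.0000)

c_1 = (-2, 2, -4); ‖c_1‖ = 4.8990, so q_1 = (-0.4082, 0.4082, -0.8165).
q_1·c_2 = (-0.4082)·0 + 0.4082·0 + (-0.8165)·(-3) = 2.4495.
u_2 = c_2 − 2.4495·q_1 = (1.0000, -1.0000, -1.0000).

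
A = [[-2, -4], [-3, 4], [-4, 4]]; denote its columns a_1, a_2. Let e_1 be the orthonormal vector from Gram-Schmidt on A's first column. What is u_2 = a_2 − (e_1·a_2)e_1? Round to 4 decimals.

a_1 = (-2, -3, -4); ‖a_1‖ = 5.3852, so e_1 = (-0.3714, -0.5571, -0.7428).
e_1·a_2 = (-0.3714)·(-4) + (-0.5571)·4 + (-0.7428)·4 = -3.7139.
u_2 = a_2 + 3.7139·e_1 = (-5.3793, 1.9310, 1.2414).

u_2 = (-5.3793, 1.9310, 1.2414)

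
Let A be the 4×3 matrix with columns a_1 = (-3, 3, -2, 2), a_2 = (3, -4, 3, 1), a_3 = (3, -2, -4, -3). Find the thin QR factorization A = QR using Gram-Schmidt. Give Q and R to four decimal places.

Q = [[-0.5883, 0.0349, 0.3478], [0.5883, -0.3369, -0.3387], [-0.3922, 0.3253, -0.8570], [0.3922, 0.8829, 0.1728]], R = [[5.0990, -4.9029, -2.5495], [0.0000, 3.3108, -3.1714], [0.0000, 0.0000, 4.6306]]

a_1 = (-3, 3, -2, 2); ‖a_1‖ = 5.0990, so e_1 = (-0.5883, 0.5883, -0.3922, 0.3922).
e_1·a_2 = (-0.5883)·3 + 0.5883·(-4) + (-0.3922)·3 + 0.3922·1 = -4.9029.
u_2 = a_2 + 4.9029·e_1 = (0.1154, -1.1154, 1.0769, 2.9231).
‖u_2‖ = 3.3108, so e_2 = (0.0349, -0.3369, 0.3253, 0.8829).
e_1·a_3 = (-0.5883)·3 + 0.5883·(-2) + (-0.3922)·(-4) + 0.3922·(-3) = -2.5495; e_2·a_3 = 0.0349·3 + (-0.3369)·(-2) + 0.3253·(-4) + 0.8829·(-3) = -3.1714.
u_3 = a_3 + 2.5495·e_1 + 3.1714·e_2 = (1.6105, -1.5684, -3.9684, 0.8000).
‖u_3‖ = 4.6306, so e_3 = (0.3478, -0.3387, -0.8570, 0.1728).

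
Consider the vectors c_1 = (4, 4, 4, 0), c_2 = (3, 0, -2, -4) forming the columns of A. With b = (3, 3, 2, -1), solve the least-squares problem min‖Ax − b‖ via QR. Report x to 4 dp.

x = (0.6483, 0.2209)

e_1 = c_1/‖c_1‖ = (4, 4, 4, 0)/6.9282 = (0.5774, 0.5774, 0.5774, 0.0000).
r_{12} = e_1·c_2 = 0.5774.
u_2 = c_2 − 0.5774·e_1 = (2.6667, -0.3333, -2.3333, -4.0000).
‖u_2‖ = 5.3541, so e_2 = (0.4981, -0.0623, -0.4358, -0.7471).
Qᵀb = (4.6188, 1.1829).
Back-substitute: x_2 = 1.1829/5.3541 = 0.2209.
x_1 = (4.6188 − 0.5774·0.2209)/6.9282 = 0.6483.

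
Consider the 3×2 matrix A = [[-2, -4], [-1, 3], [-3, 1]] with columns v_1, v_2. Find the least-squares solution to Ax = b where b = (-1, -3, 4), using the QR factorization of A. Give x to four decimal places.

v_1 = (-2, -1, -3); ‖v_1‖ = 3.7417, so e_1 = (-0.5345, -0.2673, -0.8018).
e_1·v_2 = (-0.5345)·(-4) + (-0.2673)·3 + (-0.8018)·1 = 0.5345.
u_2 = v_2 − 0.5345·e_1 = (-3.7143, 3.1429, 1.4286).
‖u_2‖ = 5.0709, so e_2 = (-0.7325, 0.6198, 0.2817).
Qᵀb = (-1.8708, 0.0000).
Back-substitute: x_2 = 0.0000/5.0709 = 0.0000.
x_1 = (-1.8708 − 0.5345·0.0000)/3.7417 = -0.5000.

x = (-0.5000, 0.0000)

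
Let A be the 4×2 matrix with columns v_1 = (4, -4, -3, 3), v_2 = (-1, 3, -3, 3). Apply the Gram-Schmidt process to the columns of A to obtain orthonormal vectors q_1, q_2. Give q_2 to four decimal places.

q_2 = (-0.2195, 0.5980, -0.5450, 0.5450)

v_1 = (4, -4, -3, 3); ‖v_1‖ = 7.0711, so q_1 = (0.5657, -0.5657, -0.4243, 0.4243).
q_1·v_2 = 0.5657·(-1) + (-0.5657)·3 + (-0.4243)·(-3) + 0.4243·3 = 0.2828.
u_2 = v_2 − 0.2828·q_1 = (-1.1600, 3.1600, -2.8800, 2.8800).
‖u_2‖ = 5.2839, so q_2 = (-0.2195, 0.5980, -0.5450, 0.5450).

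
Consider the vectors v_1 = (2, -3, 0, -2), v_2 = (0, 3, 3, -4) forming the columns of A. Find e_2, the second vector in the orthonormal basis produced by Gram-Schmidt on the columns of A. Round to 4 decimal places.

v_1 = (2, -3, 0, -2); ‖v_1‖ = 4.1231, so e_1 = (0.4851, -0.7276, 0.0000, -0.4851).
e_1·v_2 = 0.4851·0 + (-0.7276)·3 + 0.0000·3 + (-0.4851)·(-4) = -0.2425.
u_2 = v_2 + 0.2425·e_1 = (0.1176, 2.8235, 3.0000, -4.1176).
‖u_2‖ = 5.8259, so e_2 = (0.0202, 0.4847, 0.5149, -0.7068).

e_2 = (0.0202, 0.4847, 0.5149, -0.7068)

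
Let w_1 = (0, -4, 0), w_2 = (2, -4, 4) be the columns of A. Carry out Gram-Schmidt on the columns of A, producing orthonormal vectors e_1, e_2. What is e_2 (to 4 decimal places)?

e_2 = (0.4472, 0.0000, 0.8944)

w_1 = (0, -4, 0); ‖w_1‖ = 4.0000, so e_1 = (0.0000, -1.0000, 0.0000).
e_1·w_2 = 0.0000·2 + (-1.0000)·(-4) + 0.0000·4 = 4.0000.
u_2 = w_2 − 4.0000·e_1 = (2.0000, 0.0000, 4.0000).
‖u_2‖ = 4.4721, so e_2 = (0.4472, 0.0000, 0.8944).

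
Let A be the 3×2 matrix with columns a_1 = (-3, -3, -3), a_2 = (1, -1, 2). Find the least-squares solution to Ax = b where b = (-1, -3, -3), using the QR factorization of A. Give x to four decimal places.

a_1 = (-3, -3, -3); ‖a_1‖ = 5.1962, so q_1 = (-0.5774, -0.5774, -0.5774).
q_1·a_2 = (-0.5774)·1 + (-0.5774)·(-1) + (-0.5774)·2 = -1.1547.
u_2 = a_2 + 1.1547·q_1 = (0.3333, -1.6667, 1.3333).
‖u_2‖ = 2.1602, so q_2 = (0.1543, -0.7715, 0.6172).
Qᵀb = (4.0415, 0.3086).
Back-substitute: x_2 = 0.3086/2.1602 = 0.1429.
x_1 = (4.0415 + 1.1547·0.1429)/5.1962 = 0.8095.

x = (0.8095, 0.1429)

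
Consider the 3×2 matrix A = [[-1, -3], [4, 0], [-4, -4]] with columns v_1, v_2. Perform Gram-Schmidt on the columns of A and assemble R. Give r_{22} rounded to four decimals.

v_1 = (-1, 4, -4); ‖v_1‖ = 5.7446, so e_1 = (-0.1741, 0.6963, -0.6963).
e_1·v_2 = (-0.1741)·(-3) + 0.6963·0 + (-0.6963)·(-4) = 3.3075.
u_2 = v_2 − 3.3075·e_1 = (-2.4242, -2.3030, -1.6970).
r_{22} = ‖u_2‖ = 3.7497.

r_{22} = 3.7497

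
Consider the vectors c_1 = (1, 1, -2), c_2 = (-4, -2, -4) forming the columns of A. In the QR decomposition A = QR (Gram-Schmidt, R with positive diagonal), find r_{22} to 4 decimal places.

r_{22} = 5.9442

c_1 = (1, 1, -2); ‖c_1‖ = 2.4495, so q_1 = (0.4082, 0.4082, -0.8165).
q_1·c_2 = 0.4082·(-4) + 0.4082·(-2) + (-0.8165)·(-4) = 0.8165.
u_2 = c_2 − 0.8165·q_1 = (-4.3333, -2.3333, -3.3333).
r_{22} = ‖u_2‖ = 5.9442.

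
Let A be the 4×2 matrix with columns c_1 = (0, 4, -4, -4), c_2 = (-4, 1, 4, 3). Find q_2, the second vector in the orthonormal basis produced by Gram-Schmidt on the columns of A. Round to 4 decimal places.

q_1 = c_1/‖c_1‖ = (0, 4, -4, -4)/6.9282 = (0.0000, 0.5774, -0.5774, -0.5774).
r_{12} = q_1·c_2 = -3.4641.
u_2 = c_2 + 3.4641·q_1 = (-4.0000, 3.0000, 2.0000, 1.0000).
‖u_2‖ = 5.4772, so q_2 = (-0.7303, 0.5477, 0.3651, 0.1826).

q_2 = (-0.7303, 0.5477, 0.3651, 0.1826)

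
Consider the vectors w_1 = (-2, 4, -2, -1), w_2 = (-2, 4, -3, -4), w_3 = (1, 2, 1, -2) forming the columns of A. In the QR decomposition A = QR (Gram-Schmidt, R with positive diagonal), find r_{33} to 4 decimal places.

r_{33} = 2.6373

w_1 = (-2, 4, -2, -1); ‖w_1‖ = 5.0000, so e_1 = (-0.4000, 0.8000, -0.4000, -0.2000).
e_1·w_2 = (-0.4000)·(-2) + 0.8000·4 + (-0.4000)·(-3) + (-0.2000)·(-4) = 6.0000.
u_2 = w_2 − 6.0000·e_1 = (0.4000, -0.8000, -0.6000, -2.8000).
‖u_2‖ = 3.0000, so e_2 = (0.1333, -0.2667, -0.2000, -0.9333).
e_1·w_3 = (-0.4000)·1 + 0.8000·2 + (-0.4000)·1 + (-0.2000)·(-2) = 1.2000; e_2·w_3 = 0.1333·1 + (-0.2667)·2 + (-0.2000)·1 + (-0.9333)·(-2) = 1.2667.
u_3 = w_3 − 1.2000·e_1 − 1.2667·e_2 = (1.3111, 1.3778, 1.7333, -0.5778).
r_{33} = ‖u_3‖ = 2.6373.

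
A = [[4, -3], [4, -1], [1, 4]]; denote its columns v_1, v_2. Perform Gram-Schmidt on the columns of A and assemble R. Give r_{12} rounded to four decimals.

r_{12} = -2.0889

v_1 = (4, 4, 1); ‖v_1‖ = 5.7446, so e_1 = (0.6963, 0.6963, 0.1741).
r_{12} = e_1·v_2 = -2.0889.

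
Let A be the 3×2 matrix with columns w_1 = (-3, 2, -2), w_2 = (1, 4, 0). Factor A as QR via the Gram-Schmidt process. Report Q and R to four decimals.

w_1 = (-3, 2, -2); ‖w_1‖ = 4.1231, so q_1 = (-0.7276, 0.4851, -0.4851).
q_1·w_2 = (-0.7276)·1 + 0.4851·4 + (-0.4851)·0 = 1.2127.
u_2 = w_2 − 1.2127·q_1 = (1.8824, 3.4118, 0.5882).
‖u_2‖ = 3.9407, so q_2 = (0.4777, 0.8658, 0.1493).

Q = [[-0.7276, 0.4777], [0.4851, 0.8658], [-0.4851, 0.1493]], R = [[4.1231, 1.2127], [0.0000, 3.9407]]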